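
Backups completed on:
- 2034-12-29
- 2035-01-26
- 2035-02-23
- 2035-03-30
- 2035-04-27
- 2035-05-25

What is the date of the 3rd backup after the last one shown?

These are Fridays with 28, 28, 35, 28, 28-day gaps.
Each is the final Friday of its month — 2034-12-29 is past the 28th, so '4th Friday' doesn't fit.
Last Friday of June 2035: 2035-06-29.
July 2035 ends with Friday 2035-07-27.
Last Friday of August 2035: 2035-08-31.

2035-08-31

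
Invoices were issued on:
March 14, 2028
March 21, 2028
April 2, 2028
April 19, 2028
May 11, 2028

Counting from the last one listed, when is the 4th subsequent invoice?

Gaps: 7, 12, 17, 22 days — each gap is 5 larger than the previous one.
Next gap: 27 days. May 11, 2028 + 27 days = June 7, 2028.
Next gap: 32 days. June 7, 2028 + 32 days = July 9, 2028.
Next gap: 37 days. July 9, 2028 + 37 days = August 15, 2028.
Next gap: 42 days. August 15, 2028 + 42 days = September 26, 2028.

September 26, 2028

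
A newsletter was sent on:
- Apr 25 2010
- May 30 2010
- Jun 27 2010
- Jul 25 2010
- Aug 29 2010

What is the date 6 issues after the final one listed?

Feb 27 2011

These are Sundays with 35, 28, 28, 35-day gaps.
Each is the final Sunday of its month — May 30 2010 is past the 28th, so '4th Sunday' doesn't fit.
September 2010 ends with Sunday Sep 26 2010.
Last Sunday of October 2010: Oct 31 2010.
Last Sunday of November 2010: Nov 28 2010.
December 2010 ends with Sunday Dec 26 2010.
Last Sunday of January 2011: Jan 30 2011.
Last Sunday of February 2011: Feb 27 2011.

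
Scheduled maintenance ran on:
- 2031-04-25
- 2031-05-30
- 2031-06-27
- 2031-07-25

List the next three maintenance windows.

2031-08-29, 2031-09-26, 2031-10-31

All Fridays; the gaps (35, 28, 28) vary with month length.
This is the last Friday of each month.
Last Friday of August 2031: 2031-08-29.
September 2031 ends with Friday 2031-09-26.
October 2031 ends with Friday 2031-10-31.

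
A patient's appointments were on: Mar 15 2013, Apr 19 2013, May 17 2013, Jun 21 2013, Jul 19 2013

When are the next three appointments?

These are Fridays at 28- or 35-day spacing (35, 28, 35, 28).
The pattern: 3rd Friday of the month.
3rd Friday of August 2013: Aug 16 2013.
3rd Friday of September 2013: Sep 20 2013.
October 2013 — 3rd Friday is Oct 18 2013.

Aug 16 2013, Sep 20 2013, Oct 18 2013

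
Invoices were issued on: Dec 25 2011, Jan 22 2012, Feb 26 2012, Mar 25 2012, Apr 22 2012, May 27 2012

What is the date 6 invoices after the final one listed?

These are Sundays at 28- or 35-day spacing (28, 35, 28, 28, 35).
The pattern: 4th Sunday of the month.
June 2012 — 4th Sunday is Jun 24 2012.
4th Sunday of July 2012: Jul 22 2012.
4th Sunday of August 2012: Aug 26 2012.
4th Sunday of September 2012: Sep 23 2012.
October 2012 — 4th Sunday is Oct 28 2012.
November 2012 — 4th Sunday is Nov 25 2012.

Nov 25 2012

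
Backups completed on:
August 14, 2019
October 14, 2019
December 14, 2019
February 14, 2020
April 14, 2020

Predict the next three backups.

Gaps: 61, 61, 62, 60 days — not constant. Every event is on the 14th of the month.
Pattern: the 14th of every 2 months.
Next: June 2020 → June 14, 2020.
August 2020: August 14, 2020.
Next: October 2020 → October 14, 2020.

June 14, 2020; August 14, 2020; October 14, 2020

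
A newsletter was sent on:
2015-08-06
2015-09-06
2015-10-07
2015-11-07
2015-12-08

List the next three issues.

2016-01-08, 2016-02-08, 2016-03-10

Gaps between consecutive events: 31, 31, 31, 31 days — a constant 31-day interval.
2015-12-08 + 31 days = 2016-01-08.
2016-01-08 + 31 days = 2016-02-08.
2016-02-08 + 31 days = 2016-03-10.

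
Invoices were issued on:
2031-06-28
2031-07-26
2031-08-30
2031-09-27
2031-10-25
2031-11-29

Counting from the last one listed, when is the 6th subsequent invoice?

2032-05-29

These are Saturdays with 28, 35, 28, 28, 35-day gaps.
Each is the final Saturday of its month — 2031-08-30 is past the 28th, so '4th Saturday' doesn't fit.
December 2031 ends with Saturday 2031-12-27.
January 2032 ends with Saturday 2032-01-31.
Last Saturday of February 2032: 2032-02-28.
March 2032 ends with Saturday 2032-03-27.
April 2032 ends with Saturday 2032-04-24.
Last Saturday of May 2032: 2032-05-29.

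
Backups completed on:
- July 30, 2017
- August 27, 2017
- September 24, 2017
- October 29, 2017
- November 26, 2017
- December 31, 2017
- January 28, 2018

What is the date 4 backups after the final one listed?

May 27, 2018

These are Sundays with 28, 28, 35, 28, 35, 28-day gaps.
Each is the final Sunday of its month — July 30, 2017 is past the 28th, so '4th Sunday' doesn't fit.
February 2018 ends with Sunday February 25, 2018.
Last Sunday of March 2018: March 25, 2018.
Last Sunday of April 2018: April 29, 2018.
May 2018 ends with Sunday May 27, 2018.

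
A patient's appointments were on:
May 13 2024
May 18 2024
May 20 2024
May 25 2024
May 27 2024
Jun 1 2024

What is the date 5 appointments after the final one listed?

Jun 17 2024

The gap pattern 5, 2, 5, 2, 5 repeats every 2 events.
These are the Mondays and Saturdays of each week.
The following Monday is Jun 3 2024.
Next Saturday: Jun 8 2024.
The following Monday is Jun 10 2024.
Next Saturday: Jun 15 2024.
Next Monday: Jun 17 2024.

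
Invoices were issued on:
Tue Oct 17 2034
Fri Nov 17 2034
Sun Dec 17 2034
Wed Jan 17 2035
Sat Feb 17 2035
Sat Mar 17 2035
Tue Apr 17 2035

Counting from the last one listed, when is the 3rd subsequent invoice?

Gaps: 31, 30, 31, 31, 28, 31 days — not constant. Every event is on the 17th of the month.
Pattern: the 17th of each month.
Next: May 2035 → Thu May 17 2035.
June 2035: Sun Jun 17 2035.
Next: July 2035 → Tue Jul 17 2035.

Tue Jul 17 2035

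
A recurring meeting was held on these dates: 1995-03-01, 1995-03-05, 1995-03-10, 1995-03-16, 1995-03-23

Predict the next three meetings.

1995-03-31, 1995-04-09, 1995-04-19

Gaps: 4, 5, 6, 7 days — each gap is 1 larger than the previous one.
Next gap: 8 days. 1995-03-23 + 8 days = 1995-03-31.
Next gap: 9 days. 1995-03-31 + 9 days = 1995-04-09.
Next gap: 10 days. 1995-04-09 + 10 days = 1995-04-19.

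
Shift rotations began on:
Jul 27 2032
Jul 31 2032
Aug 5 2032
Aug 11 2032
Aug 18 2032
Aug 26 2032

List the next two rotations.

Sep 4 2032, Sep 14 2032

Gaps: 4, 5, 6, 7, 8 days — each gap is 1 larger than the previous one.
Next gap: 9 days. Aug 26 2032 + 9 days = Sep 4 2032.
Next gap: 10 days. Sep 4 2032 + 10 days = Sep 14 2032.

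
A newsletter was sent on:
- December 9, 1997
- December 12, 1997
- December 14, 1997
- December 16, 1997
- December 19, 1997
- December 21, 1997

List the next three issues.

December 23, 1997; December 26, 1997; December 28, 1997

Gaps: 3, 2, 2, 3, 2 days — not constant, but cyclic with period 3.
The events fall on every Tuesday, Friday and Sunday.
Next Tuesday: December 23, 1997.
Next Friday: December 26, 1997.
Next Sunday: December 28, 1997.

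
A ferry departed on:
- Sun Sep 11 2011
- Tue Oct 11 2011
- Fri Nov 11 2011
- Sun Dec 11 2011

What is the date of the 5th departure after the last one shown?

Gaps: 30, 31, 30 days — not constant. Every event is on the 11th of the month.
Pattern: the 11th of each month.
January 2012: Wed Jan 11 2012.
Next: February 2012 → Sat Feb 11 2012.
March 2012: Sun Mar 11 2012.
April 2012: Wed Apr 11 2012.
May 2012: Fri May 11 2012.

Fri May 11 2012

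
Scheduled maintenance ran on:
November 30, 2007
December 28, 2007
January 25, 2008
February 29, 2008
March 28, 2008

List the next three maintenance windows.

Every date is a Friday; gaps 28, 28, 35, 28 days.
Each is the last Friday of its month (at least one falls on the 29th or later, ruling out '4th Friday').
April 2008 ends with Friday April 25, 2008.
May 2008 ends with Friday May 30, 2008.
June 2008 ends with Friday June 27, 2008.

April 25, 2008; May 30, 2008; June 27, 2008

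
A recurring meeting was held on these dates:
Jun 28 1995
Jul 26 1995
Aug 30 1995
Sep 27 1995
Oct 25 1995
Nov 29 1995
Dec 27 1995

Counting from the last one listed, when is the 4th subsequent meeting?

All Wednesdays; the gaps (28, 35, 28, 28, 35, 28) vary with month length.
This is the last Wednesday of each month.
January 1996 ends with Wednesday Jan 31 1996.
February 1996 ends with Wednesday Feb 28 1996.
Last Wednesday of March 1996: Mar 27 1996.
April 1996 ends with Wednesday Apr 24 1996.

Apr 24 1996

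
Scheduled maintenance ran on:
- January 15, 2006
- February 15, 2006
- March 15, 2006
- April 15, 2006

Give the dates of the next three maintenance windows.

The day-of-month is always 15 (31, 28, 31 days between events).
So this recurs on the 15th of each month.
Next: May 2006 → May 15, 2006.
June 2006: June 15, 2006.
July 2006: July 15, 2006.

May 15, 2006; June 15, 2006; July 15, 2006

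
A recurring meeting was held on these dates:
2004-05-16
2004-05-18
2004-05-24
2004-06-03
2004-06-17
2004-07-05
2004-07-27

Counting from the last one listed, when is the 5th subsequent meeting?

2005-01-13

The spacing grows by 4 each time: 2, 6, 10, 14, 18, 22 days.
Next gap: 26 days. 2004-07-27 + 26 days = 2004-08-22.
Next gap: 30 days. 2004-08-22 + 30 days = 2004-09-21.
Next gap: 34 days. 2004-09-21 + 34 days = 2004-10-25.
Next gap: 38 days. 2004-10-25 + 38 days = 2004-12-02.
Next gap: 42 days. 2004-12-02 + 42 days = 2005-01-13.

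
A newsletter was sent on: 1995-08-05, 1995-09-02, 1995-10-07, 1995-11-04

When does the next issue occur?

1995-12-02

All dates are Saturdays, 28, 35, 28 days apart.
Specifically, the 1st Saturday of each month.
December 1995 — 1st Saturday is 1995-12-02.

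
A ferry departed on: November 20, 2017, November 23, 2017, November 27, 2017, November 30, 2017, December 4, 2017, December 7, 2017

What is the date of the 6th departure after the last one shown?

Gaps: 3, 4, 3, 4, 3 days — not constant, but cyclic with period 2.
The events fall on every Monday and Thursday.
Next Monday: December 11, 2017.
Next Thursday: December 14, 2017.
The following Monday is December 18, 2017.
The following Thursday is December 21, 2017.
The following Monday is December 25, 2017.
The following Thursday is December 28, 2017.

December 28, 2017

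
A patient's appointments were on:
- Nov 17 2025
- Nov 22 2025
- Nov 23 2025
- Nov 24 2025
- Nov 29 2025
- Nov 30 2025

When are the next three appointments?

Gaps: 5, 1, 1, 5, 1 days — not constant, but cyclic with period 3.
The events fall on every Monday, Saturday and Sunday.
Next Monday: Dec 1 2025.
Next Saturday: Dec 6 2025.
The following Sunday is Dec 7 2025.

Dec 1 2025, Dec 6 2025, Dec 7 2025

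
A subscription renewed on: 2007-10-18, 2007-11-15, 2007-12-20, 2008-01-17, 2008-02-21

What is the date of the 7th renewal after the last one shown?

2008-09-18

All dates are Thursdays, 28, 35, 28, 35 days apart.
Specifically, the 3rd Thursday of each month.
March 2008 — 3rd Thursday is 2008-03-20.
April 2008 — 3rd Thursday is 2008-04-17.
3rd Thursday of May 2008: 2008-05-15.
June 2008 — 3rd Thursday is 2008-06-19.
3rd Thursday of July 2008: 2008-07-17.
August 2008 — 3rd Thursday is 2008-08-21.
3rd Thursday of September 2008: 2008-09-18.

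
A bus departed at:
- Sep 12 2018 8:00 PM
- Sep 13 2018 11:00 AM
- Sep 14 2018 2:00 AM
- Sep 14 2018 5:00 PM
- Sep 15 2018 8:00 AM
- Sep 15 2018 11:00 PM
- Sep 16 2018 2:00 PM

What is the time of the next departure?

The interval is a steady 15 hours (15, 15, 15, 15, 15, 15).
Sep 16 2018 2:00 PM + 15 h = Sep 17 2018 5:00 AM.

Sep 17 2018 5:00 AM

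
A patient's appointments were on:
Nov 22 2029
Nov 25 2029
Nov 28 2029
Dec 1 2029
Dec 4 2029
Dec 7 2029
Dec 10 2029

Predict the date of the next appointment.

Gaps between consecutive events: 3, 3, 3, 3, 3, 3 days — a constant 3-day interval.
Dec 10 2029 + 3 days = Dec 13 2029.

Dec 13 2029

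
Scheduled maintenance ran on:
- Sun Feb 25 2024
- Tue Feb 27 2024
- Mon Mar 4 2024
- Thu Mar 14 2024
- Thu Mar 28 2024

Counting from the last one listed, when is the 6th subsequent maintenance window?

Thu Sep 12 2024

Intervals are 2, 6, 10, 14 days — an arithmetic progression with common difference 4.
Next gap: 18 days. Thu Mar 28 2024 + 18 days = Mon Apr 15 2024.
Next gap: 22 days. Mon Apr 15 2024 + 22 days = Tue May 7 2024.
Next gap: 26 days. Tue May 7 2024 + 26 days = Sun Jun 2 2024.
Next gap: 30 days. Sun Jun 2 2024 + 30 days = Tue Jul 2 2024.
Next gap: 34 days. Tue Jul 2 2024 + 34 days = Mon Aug 5 2024.
Next gap: 38 days. Mon Aug 5 2024 + 38 days = Thu Sep 12 2024.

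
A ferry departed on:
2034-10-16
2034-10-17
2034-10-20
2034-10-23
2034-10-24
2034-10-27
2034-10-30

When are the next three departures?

2034-10-31, 2034-11-03, 2034-11-06

Every event lands on a Monday or Tuesday or Friday (gaps cycle 1, 3, 3, 1, 3, 3).
So the schedule is: every Monday, Tuesday and Friday.
The following Tuesday is 2034-10-31.
The following Friday is 2034-11-03.
Next Monday: 2034-11-06.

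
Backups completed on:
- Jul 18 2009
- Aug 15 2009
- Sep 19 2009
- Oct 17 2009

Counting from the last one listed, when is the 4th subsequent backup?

Feb 20 2010

Gaps: 28, 35, 28 days — a mix of 28 and 35. Every date is a Saturday.
Each is the 3rd Saturday of its month.
November 2009 — 3rd Saturday is Nov 21 2009.
3rd Saturday of December 2009: Dec 19 2009.
January 2010 — 3rd Saturday is Jan 16 2010.
3rd Saturday of February 2010: Feb 20 2010.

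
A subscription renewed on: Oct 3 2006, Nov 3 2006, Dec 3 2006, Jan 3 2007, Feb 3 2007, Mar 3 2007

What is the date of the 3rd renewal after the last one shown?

Jun 3 2007

The day-of-month is always 3 (31, 30, 31, 31, 28 days between events).
So this recurs on the 3rd of each month.
Next: April 2007 → Apr 3 2007.
Next: May 2007 → May 3 2007.
Next: June 2007 → Jun 3 2007.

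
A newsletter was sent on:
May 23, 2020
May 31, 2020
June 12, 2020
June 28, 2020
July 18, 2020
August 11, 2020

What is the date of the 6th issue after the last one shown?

Intervals are 8, 12, 16, 20, 24 days — an arithmetic progression with common difference 4.
Next gap: 28 days. August 11, 2020 + 28 days = September 8, 2020.
Next gap: 32 days. September 8, 2020 + 32 days = October 10, 2020.
Next gap: 36 days. October 10, 2020 + 36 days = November 15, 2020.
Next gap: 40 days. November 15, 2020 + 40 days = December 25, 2020.
Next gap: 44 days. December 25, 2020 + 44 days = February 7, 2021.
Next gap: 48 days. February 7, 2021 + 48 days = March 27, 2021.

March 27, 2021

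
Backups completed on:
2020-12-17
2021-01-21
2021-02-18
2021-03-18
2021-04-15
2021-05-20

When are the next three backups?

2021-06-17, 2021-07-15, 2021-08-19

Gaps: 35, 28, 28, 28, 35 days — a mix of 28 and 35. Every date is a Thursday.
Each is the 3rd Thursday of its month.
June 2021 — 3rd Thursday is 2021-06-17.
3rd Thursday of July 2021: 2021-07-15.
August 2021 — 3rd Thursday is 2021-08-19.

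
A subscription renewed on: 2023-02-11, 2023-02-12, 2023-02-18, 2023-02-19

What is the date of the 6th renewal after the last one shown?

Every event lands on a Saturday or Sunday (gaps cycle 1, 6, 1).
So the schedule is: every Saturday and Sunday.
The following Saturday is 2023-02-25.
The following Sunday is 2023-02-26.
Next Saturday: 2023-03-04.
The following Sunday is 2023-03-05.
Next Saturday: 2023-03-11.
Next Sunday: 2023-03-12.

2023-03-12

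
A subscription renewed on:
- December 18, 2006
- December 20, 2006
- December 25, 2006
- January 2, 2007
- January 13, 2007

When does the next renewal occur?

Gaps: 2, 5, 8, 11 days — each gap is 3 larger than the previous one.
Next gap: 14 days. January 13, 2007 + 14 days = January 27, 2007.

January 27, 2007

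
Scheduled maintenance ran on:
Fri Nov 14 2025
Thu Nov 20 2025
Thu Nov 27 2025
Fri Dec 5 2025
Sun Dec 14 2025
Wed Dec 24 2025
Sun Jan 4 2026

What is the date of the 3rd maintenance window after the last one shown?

Thu Feb 12 2026

The spacing grows by 1 each time: 6, 7, 8, 9, 10, 11 days.
Next gap: 12 days. Sun Jan 4 2026 + 12 days = Fri Jan 16 2026.
Next gap: 13 days. Fri Jan 16 2026 + 13 days = Thu Jan 29 2026.
Next gap: 14 days. Thu Jan 29 2026 + 14 days = Thu Feb 12 2026.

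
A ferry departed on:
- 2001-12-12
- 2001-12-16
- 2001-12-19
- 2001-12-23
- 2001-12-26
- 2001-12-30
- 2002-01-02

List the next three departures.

Gaps: 4, 3, 4, 3, 4, 3 days — not constant, but cyclic with period 2.
The events fall on every Wednesday and Sunday.
Next Sunday: 2002-01-06.
The following Wednesday is 2002-01-09.
The following Sunday is 2002-01-13.

2002-01-06, 2002-01-09, 2002-01-13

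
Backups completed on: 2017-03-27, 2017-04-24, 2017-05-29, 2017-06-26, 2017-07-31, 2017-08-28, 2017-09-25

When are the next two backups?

2017-10-30, 2017-11-27

These are Mondays with 28, 35, 28, 35, 28, 28-day gaps.
Each is the final Monday of its month — 2017-05-29 is past the 28th, so '4th Monday' doesn't fit.
October 2017 ends with Monday 2017-10-30.
November 2017 ends with Monday 2017-11-27.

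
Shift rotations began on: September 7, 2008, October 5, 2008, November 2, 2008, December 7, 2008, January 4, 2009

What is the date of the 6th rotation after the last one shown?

July 5, 2009

Gaps: 28, 28, 35, 28 days — a mix of 28 and 35. Every date is a Sunday.
Each is the 1st Sunday of its month.
1st Sunday of February 2009: February 1, 2009.
March 2009 — 1st Sunday is March 1, 2009.
1st Sunday of April 2009: April 5, 2009.
1st Sunday of May 2009: May 3, 2009.
June 2009 — 1st Sunday is June 7, 2009.
1st Sunday of July 2009: July 5, 2009.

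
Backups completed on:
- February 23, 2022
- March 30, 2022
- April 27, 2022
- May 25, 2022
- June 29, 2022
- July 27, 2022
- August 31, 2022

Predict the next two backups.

September 28, 2022; October 26, 2022

All Wednesdays; the gaps (35, 28, 28, 35, 28, 35) vary with month length.
This is the last Wednesday of each month.
Last Wednesday of September 2022: September 28, 2022.
October 2022 ends with Wednesday October 26, 2022.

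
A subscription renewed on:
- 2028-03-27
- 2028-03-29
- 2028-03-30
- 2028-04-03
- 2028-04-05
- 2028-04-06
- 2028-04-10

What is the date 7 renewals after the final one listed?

The gap pattern 2, 1, 4, 2, 1, 4 repeats every 3 events.
These are the Mondays, Wednesdays and Thursdays of each week.
The following Wednesday is 2028-04-12.
Next Thursday: 2028-04-13.
The following Monday is 2028-04-17.
The following Wednesday is 2028-04-19.
Next Thursday: 2028-04-20.
The following Monday is 2028-04-24.
Next Wednesday: 2028-04-26.

2028-04-26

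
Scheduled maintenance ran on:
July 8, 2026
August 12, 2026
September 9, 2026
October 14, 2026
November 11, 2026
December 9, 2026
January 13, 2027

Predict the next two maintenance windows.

All dates are Wednesdays, 35, 28, 35, 28, 28, 35 days apart.
Specifically, the 2nd Wednesday of each month.
February 2027 — 2nd Wednesday is February 10, 2027.
March 2027 — 2nd Wednesday is March 10, 2027.

February 10, 2027; March 10, 2027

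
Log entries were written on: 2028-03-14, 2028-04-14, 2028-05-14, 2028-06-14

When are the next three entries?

Gaps: 31, 30, 31 days — not constant. Every event is on the 14th of the month.
Pattern: the 14th of each month.
Next: July 2028 → 2028-07-14.
Next: August 2028 → 2028-08-14.
September 2028: 2028-09-14.

2028-07-14, 2028-08-14, 2028-09-14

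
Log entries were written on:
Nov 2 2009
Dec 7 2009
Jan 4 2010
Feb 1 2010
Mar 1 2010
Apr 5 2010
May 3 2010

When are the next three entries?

Gaps: 35, 28, 28, 28, 35, 28 days — a mix of 28 and 35. Every date is a Monday.
Each is the 1st Monday of its month.
1st Monday of June 2010: Jun 7 2010.
1st Monday of July 2010: Jul 5 2010.
1st Monday of August 2010: Aug 2 2010.

Jun 7 2010, Jul 5 2010, Aug 2 2010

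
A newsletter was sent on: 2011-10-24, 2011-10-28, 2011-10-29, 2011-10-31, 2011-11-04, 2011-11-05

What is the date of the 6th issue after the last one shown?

2011-11-19

The gap pattern 4, 1, 2, 4, 1 repeats every 3 events.
These are the Mondays, Fridays and Saturdays of each week.
Next Monday: 2011-11-07.
Next Friday: 2011-11-11.
Next Saturday: 2011-11-12.
The following Monday is 2011-11-14.
The following Friday is 2011-11-18.
The following Saturday is 2011-11-19.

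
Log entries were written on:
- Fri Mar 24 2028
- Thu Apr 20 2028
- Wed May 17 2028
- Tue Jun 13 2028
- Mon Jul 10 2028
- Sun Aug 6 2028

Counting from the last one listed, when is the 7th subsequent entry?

Gaps between consecutive events: 27, 27, 27, 27, 27 days — a constant 27-day interval.
Sun Aug 6 2028 + 27 days = Sat Sep 2 2028.
Sat Sep 2 2028 + 27 days = Fri Sep 29 2028.
Fri Sep 29 2028 + 27 days = Thu Oct 26 2028.
Thu Oct 26 2028 + 27 days = Wed Nov 22 2028.
Wed Nov 22 2028 + 27 days = Tue Dec 19 2028.
Tue Dec 19 2028 + 27 days = Mon Jan 15 2029.
Mon Jan 15 2029 + 27 days = Sun Feb 11 2029.

Sun Feb 11 2029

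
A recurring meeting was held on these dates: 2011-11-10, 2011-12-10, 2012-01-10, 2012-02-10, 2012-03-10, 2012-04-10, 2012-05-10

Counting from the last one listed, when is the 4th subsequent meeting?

2012-09-10

Gaps: 30, 31, 31, 29, 31, 30 days — not constant. Every event is on the 10th of the month.
Pattern: the 10th of each month.
Next: June 2012 → 2012-06-10.
Next: July 2012 → 2012-07-10.
Next: August 2012 → 2012-08-10.
September 2012: 2012-09-10.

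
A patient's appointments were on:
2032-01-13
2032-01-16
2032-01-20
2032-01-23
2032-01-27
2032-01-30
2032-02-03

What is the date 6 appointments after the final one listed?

2032-02-24

The gap pattern 3, 4, 3, 4, 3, 4 repeats every 2 events.
These are the Tuesdays and Fridays of each week.
Next Friday: 2032-02-06.
The following Tuesday is 2032-02-10.
Next Friday: 2032-02-13.
The following Tuesday is 2032-02-17.
Next Friday: 2032-02-20.
Next Tuesday: 2032-02-24.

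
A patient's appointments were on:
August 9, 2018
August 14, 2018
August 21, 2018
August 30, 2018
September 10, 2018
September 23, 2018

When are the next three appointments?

The spacing grows by 2 each time: 5, 7, 9, 11, 13 days.
Next gap: 15 days. September 23, 2018 + 15 days = October 8, 2018.
Next gap: 17 days. October 8, 2018 + 17 days = October 25, 2018.
Next gap: 19 days. October 25, 2018 + 19 days = November 13, 2018.

October 8, 2018; October 25, 2018; November 13, 2018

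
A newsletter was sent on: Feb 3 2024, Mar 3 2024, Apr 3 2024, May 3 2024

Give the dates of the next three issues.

Jun 3 2024, Jul 3 2024, Aug 3 2024

Each date is the 3rd; the gaps (29, 31, 30) track the month lengths.
The rule is the 3rd of each month.
Next: June 2024 → Jun 3 2024.
Next: July 2024 → Jul 3 2024.
Next: August 2024 → Aug 3 2024.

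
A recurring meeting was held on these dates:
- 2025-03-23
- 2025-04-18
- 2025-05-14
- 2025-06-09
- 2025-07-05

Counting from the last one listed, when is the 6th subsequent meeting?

2025-12-08

Every event comes 26 days after the last (26, 26, 26, 26).
2025-07-05 + 26 days = 2025-07-31.
2025-07-31 + 26 days = 2025-08-26.
2025-08-26 + 26 days = 2025-09-21.
2025-09-21 + 26 days = 2025-10-17.
2025-10-17 + 26 days = 2025-11-12.
2025-11-12 + 26 days = 2025-12-08.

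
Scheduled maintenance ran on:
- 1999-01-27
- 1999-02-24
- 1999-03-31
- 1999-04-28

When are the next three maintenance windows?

1999-05-26, 1999-06-30, 1999-07-28

All Wednesdays; the gaps (28, 35, 28) vary with month length.
This is the last Wednesday of each month.
May 1999 ends with Wednesday 1999-05-26.
Last Wednesday of June 1999: 1999-06-30.
Last Wednesday of July 1999: 1999-07-28.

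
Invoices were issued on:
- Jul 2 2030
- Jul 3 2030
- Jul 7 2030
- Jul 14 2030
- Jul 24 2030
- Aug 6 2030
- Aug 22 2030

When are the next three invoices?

Sep 10 2030, Oct 2 2030, Oct 27 2030

The spacing grows by 3 each time: 1, 4, 7, 10, 13, 16 days.
Next gap: 19 days. Aug 22 2030 + 19 days = Sep 10 2030.
Next gap: 22 days. Sep 10 2030 + 22 days = Oct 2 2030.
Next gap: 25 days. Oct 2 2030 + 25 days = Oct 27 2030.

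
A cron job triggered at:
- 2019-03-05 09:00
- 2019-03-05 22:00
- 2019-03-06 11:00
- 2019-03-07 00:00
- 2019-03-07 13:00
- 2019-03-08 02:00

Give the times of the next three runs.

Gaps: 13, 13, 13, 13, 13 hours — each event is 13 hours after the previous one.
2019-03-08 02:00 + 13 h = 2019-03-08 15:00.
2019-03-08 15:00 + 13 h = 2019-03-09 04:00.
2019-03-09 04:00 + 13 h = 2019-03-09 17:00.

2019-03-08 15:00, 2019-03-09 04:00, 2019-03-09 17:00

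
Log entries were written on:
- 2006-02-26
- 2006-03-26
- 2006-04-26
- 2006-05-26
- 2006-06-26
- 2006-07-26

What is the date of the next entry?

The day-of-month is always 26 (28, 31, 30, 31, 30 days between events).
So this recurs on the 26th of each month.
Next: August 2006 → 2006-08-26.

2006-08-26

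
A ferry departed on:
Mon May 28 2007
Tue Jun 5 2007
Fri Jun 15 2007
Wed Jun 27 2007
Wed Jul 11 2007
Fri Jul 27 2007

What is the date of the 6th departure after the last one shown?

Intervals are 8, 10, 12, 14, 16 days — an arithmetic progression with common difference 2.
Next gap: 18 days. Fri Jul 27 2007 + 18 days = Tue Aug 14 2007.
Next gap: 20 days. Tue Aug 14 2007 + 20 days = Mon Sep 3 2007.
Next gap: 22 days. Mon Sep 3 2007 + 22 days = Tue Sep 25 2007.
Next gap: 24 days. Tue Sep 25 2007 + 24 days = Fri Oct 19 2007.
Next gap: 26 days. Fri Oct 19 2007 + 26 days = Wed Nov 14 2007.
Next gap: 28 days. Wed Nov 14 2007 + 28 days = Wed Dec 12 2007.

Wed Dec 12 2007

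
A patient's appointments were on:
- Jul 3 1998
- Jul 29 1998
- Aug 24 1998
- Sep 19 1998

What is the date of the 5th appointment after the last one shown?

Jan 27 1999

Every event comes 26 days after the last (26, 26, 26).
Sep 19 1998 + 26 days = Oct 15 1998.
Oct 15 1998 + 26 days = Nov 10 1998.
Nov 10 1998 + 26 days = Dec 6 1998.
Dec 6 1998 + 26 days = Jan 1 1999.
Jan 1 1999 + 26 days = Jan 27 1999.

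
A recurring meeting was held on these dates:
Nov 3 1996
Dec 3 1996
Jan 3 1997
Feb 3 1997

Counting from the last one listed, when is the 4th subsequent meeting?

Each date is the 3rd; the gaps (30, 31, 31) track the month lengths.
The rule is the 3rd of each month.
Next: March 1997 → Mar 3 1997.
Next: April 1997 → Apr 3 1997.
Next: May 1997 → May 3 1997.
June 1997: Jun 3 1997.

Jun 3 1997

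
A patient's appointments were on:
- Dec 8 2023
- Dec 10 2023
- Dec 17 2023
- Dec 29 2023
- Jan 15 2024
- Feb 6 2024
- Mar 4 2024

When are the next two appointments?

The spacing grows by 5 each time: 2, 7, 12, 17, 22, 27 days.
Next gap: 32 days. Mar 4 2024 + 32 days = Apr 5 2024.
Next gap: 37 days. Apr 5 2024 + 37 days = May 12 2024.

Apr 5 2024, May 12 2024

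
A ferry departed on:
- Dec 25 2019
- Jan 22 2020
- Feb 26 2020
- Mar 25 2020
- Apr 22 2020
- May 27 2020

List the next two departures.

Jun 24 2020, Jul 22 2020

All dates are Wednesdays, 28, 35, 28, 28, 35 days apart.
Specifically, the 4th Wednesday of each month.
4th Wednesday of June 2020: Jun 24 2020.
4th Wednesday of July 2020: Jul 22 2020.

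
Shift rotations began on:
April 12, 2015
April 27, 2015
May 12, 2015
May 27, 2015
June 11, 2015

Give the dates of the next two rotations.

June 26, 2015; July 11, 2015

Every event comes 15 days after the last (15, 15, 15, 15).
June 11, 2015 + 15 days = June 26, 2015.
June 26, 2015 + 15 days = July 11, 2015.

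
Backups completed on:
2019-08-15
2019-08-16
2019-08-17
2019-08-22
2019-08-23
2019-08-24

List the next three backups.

Every event lands on a Thursday or Friday or Saturday (gaps cycle 1, 1, 5, 1, 1).
So the schedule is: every Thursday, Friday and Saturday.
The following Thursday is 2019-08-29.
Next Friday: 2019-08-30.
Next Saturday: 2019-08-31.

2019-08-29, 2019-08-30, 2019-08-31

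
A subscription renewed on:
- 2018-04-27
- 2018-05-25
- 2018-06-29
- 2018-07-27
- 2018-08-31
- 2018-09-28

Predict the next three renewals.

All Fridays; the gaps (28, 35, 28, 35, 28) vary with month length.
This is the last Friday of each month.
October 2018 ends with Friday 2018-10-26.
Last Friday of November 2018: 2018-11-30.
December 2018 ends with Friday 2018-12-28.

2018-10-26, 2018-11-30, 2018-12-28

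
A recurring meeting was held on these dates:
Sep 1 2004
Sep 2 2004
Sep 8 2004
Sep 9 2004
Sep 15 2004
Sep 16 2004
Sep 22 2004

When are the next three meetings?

Every event lands on a Wednesday or Thursday (gaps cycle 1, 6, 1, 6, 1, 6).
So the schedule is: every Wednesday and Thursday.
The following Thursday is Sep 23 2004.
Next Wednesday: Sep 29 2004.
Next Thursday: Sep 30 2004.

Sep 23 2004, Sep 29 2004, Sep 30 2004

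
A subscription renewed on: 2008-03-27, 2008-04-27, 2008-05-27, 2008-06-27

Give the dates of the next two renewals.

2008-07-27, 2008-08-27

The day-of-month is always 27 (31, 30, 31 days between events).
So this recurs on the 27th of each month.
July 2008: 2008-07-27.
Next: August 2008 → 2008-08-27.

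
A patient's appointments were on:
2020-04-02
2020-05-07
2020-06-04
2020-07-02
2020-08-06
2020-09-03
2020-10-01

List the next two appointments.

2020-11-05, 2020-12-03

Gaps: 35, 28, 28, 35, 28, 28 days — a mix of 28 and 35. Every date is a Thursday.
Each is the 1st Thursday of its month.
November 2020 — 1st Thursday is 2020-11-05.
1st Thursday of December 2020: 2020-12-03.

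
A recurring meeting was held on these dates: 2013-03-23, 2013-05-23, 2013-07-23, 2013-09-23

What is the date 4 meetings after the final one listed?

The day-of-month is always 23 (61, 61, 62 days between events).
So this recurs on the 23rd of every 2 months.
November 2013: 2013-11-23.
Next: January 2014 → 2014-01-23.
Next: March 2014 → 2014-03-23.
Next: May 2014 → 2014-05-23.

2014-05-23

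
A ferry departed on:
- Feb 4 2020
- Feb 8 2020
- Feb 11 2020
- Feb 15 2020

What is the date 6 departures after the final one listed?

Mar 7 2020

Every event lands on a Tuesday or Saturday (gaps cycle 4, 3, 4).
So the schedule is: every Tuesday and Saturday.
Next Tuesday: Feb 18 2020.
The following Saturday is Feb 22 2020.
Next Tuesday: Feb 25 2020.
Next Saturday: Feb 29 2020.
Next Tuesday: Mar 3 2020.
The following Saturday is Mar 7 2020.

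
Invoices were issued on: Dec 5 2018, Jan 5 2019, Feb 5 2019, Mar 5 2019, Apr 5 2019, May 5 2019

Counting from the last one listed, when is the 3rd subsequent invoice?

Each date is the 5th; the gaps (31, 31, 28, 31, 30) track the month lengths.
The rule is the 5th of each month.
Next: June 2019 → Jun 5 2019.
Next: July 2019 → Jul 5 2019.
August 2019: Aug 5 2019.

Aug 5 2019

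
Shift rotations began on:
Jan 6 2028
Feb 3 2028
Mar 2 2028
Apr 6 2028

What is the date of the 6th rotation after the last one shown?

Gaps: 28, 28, 35 days — a mix of 28 and 35. Every date is a Thursday.
Each is the 1st Thursday of its month.
1st Thursday of May 2028: May 4 2028.
June 2028 — 1st Thursday is Jun 1 2028.
July 2028 — 1st Thursday is Jul 6 2028.
August 2028 — 1st Thursday is Aug 3 2028.
September 2028 — 1st Thursday is Sep 7 2028.
October 2028 — 1st Thursday is Oct 5 2028.

Oct 5 2028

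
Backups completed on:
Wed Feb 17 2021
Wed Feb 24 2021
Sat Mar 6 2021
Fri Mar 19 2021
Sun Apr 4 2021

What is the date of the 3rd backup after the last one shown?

Wed Jun 9 2021

Gaps: 7, 10, 13, 16 days — each gap is 3 larger than the previous one.
Next gap: 19 days. Sun Apr 4 2021 + 19 days = Fri Apr 23 2021.
Next gap: 22 days. Fri Apr 23 2021 + 22 days = Sat May 15 2021.
Next gap: 25 days. Sat May 15 2021 + 25 days = Wed Jun 9 2021.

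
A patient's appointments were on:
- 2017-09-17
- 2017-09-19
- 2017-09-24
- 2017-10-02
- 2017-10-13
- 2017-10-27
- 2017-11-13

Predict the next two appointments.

Intervals are 2, 5, 8, 11, 14, 17 days — an arithmetic progression with common difference 3.
Next gap: 20 days. 2017-11-13 + 20 days = 2017-12-03.
Next gap: 23 days. 2017-12-03 + 23 days = 2017-12-26.

2017-12-03, 2017-12-26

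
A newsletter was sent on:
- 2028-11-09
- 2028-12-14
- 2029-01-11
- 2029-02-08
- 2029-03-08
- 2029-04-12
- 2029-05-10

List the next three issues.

2029-06-14, 2029-07-12, 2029-08-09

These are Thursdays at 28- or 35-day spacing (35, 28, 28, 28, 35, 28).
The pattern: 2nd Thursday of the month.
2nd Thursday of June 2029: 2029-06-14.
July 2029 — 2nd Thursday is 2029-07-12.
2nd Thursday of August 2029: 2029-08-09.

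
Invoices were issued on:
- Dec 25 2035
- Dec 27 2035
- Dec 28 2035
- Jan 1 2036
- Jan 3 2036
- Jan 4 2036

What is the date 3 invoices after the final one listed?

Jan 11 2036

Every event lands on a Tuesday or Thursday or Friday (gaps cycle 2, 1, 4, 2, 1).
So the schedule is: every Tuesday, Thursday and Friday.
Next Tuesday: Jan 8 2036.
The following Thursday is Jan 10 2036.
The following Friday is Jan 11 2036.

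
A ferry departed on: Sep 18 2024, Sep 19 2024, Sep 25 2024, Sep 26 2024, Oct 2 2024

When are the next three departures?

Oct 3 2024, Oct 9 2024, Oct 10 2024

Gaps: 1, 6, 1, 6 days — not constant, but cyclic with period 2.
The events fall on every Wednesday and Thursday.
The following Thursday is Oct 3 2024.
The following Wednesday is Oct 9 2024.
Next Thursday: Oct 10 2024.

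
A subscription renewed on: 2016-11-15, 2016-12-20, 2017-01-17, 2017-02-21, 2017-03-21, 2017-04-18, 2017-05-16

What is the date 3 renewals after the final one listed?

2017-08-15

All dates are Tuesdays, 35, 28, 35, 28, 28, 28 days apart.
Specifically, the 3rd Tuesday of each month.
June 2017 — 3rd Tuesday is 2017-06-20.
3rd Tuesday of July 2017: 2017-07-18.
August 2017 — 3rd Tuesday is 2017-08-15.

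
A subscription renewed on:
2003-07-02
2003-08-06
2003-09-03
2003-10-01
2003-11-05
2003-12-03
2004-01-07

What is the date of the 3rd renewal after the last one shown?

2004-04-07

Gaps: 35, 28, 28, 35, 28, 35 days — a mix of 28 and 35. Every date is a Wednesday.
Each is the 1st Wednesday of its month.
1st Wednesday of February 2004: 2004-02-04.
1st Wednesday of March 2004: 2004-03-03.
1st Wednesday of April 2004: 2004-04-07.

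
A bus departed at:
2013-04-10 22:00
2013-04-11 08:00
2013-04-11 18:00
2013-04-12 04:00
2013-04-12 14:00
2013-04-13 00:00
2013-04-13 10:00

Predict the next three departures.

2013-04-13 20:00, 2013-04-14 06:00, 2013-04-14 16:00

Gaps: 10, 10, 10, 10, 10, 10 hours — each event is 10 hours after the previous one.
2013-04-13 10:00 + 10 h = 2013-04-13 20:00.
2013-04-13 20:00 + 10 h = 2013-04-14 06:00.
2013-04-14 06:00 + 10 h = 2013-04-14 16:00.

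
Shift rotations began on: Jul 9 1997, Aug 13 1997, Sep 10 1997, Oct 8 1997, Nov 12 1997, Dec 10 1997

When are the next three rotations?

These are Wednesdays at 28- or 35-day spacing (35, 28, 28, 35, 28).
The pattern: 2nd Wednesday of the month.
January 1998 — 2nd Wednesday is Jan 14 1998.
2nd Wednesday of February 1998: Feb 11 1998.
2nd Wednesday of March 1998: Mar 11 1998.

Jan 14 1998, Feb 11 1998, Mar 11 1998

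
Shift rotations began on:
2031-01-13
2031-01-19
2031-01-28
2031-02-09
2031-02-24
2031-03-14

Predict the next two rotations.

The spacing grows by 3 each time: 6, 9, 12, 15, 18 days.
Next gap: 21 days. 2031-03-14 + 21 days = 2031-04-04.
Next gap: 24 days. 2031-04-04 + 24 days = 2031-04-28.

2031-04-04, 2031-04-28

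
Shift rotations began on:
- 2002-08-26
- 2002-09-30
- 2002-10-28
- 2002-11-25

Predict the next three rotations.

2002-12-30, 2003-01-27, 2003-02-24

These are Mondays with 35, 28, 28-day gaps.
Each is the final Monday of its month — 2002-09-30 is past the 28th, so '4th Monday' doesn't fit.
December 2002 ends with Monday 2002-12-30.
January 2003 ends with Monday 2003-01-27.
Last Monday of February 2003: 2003-02-24.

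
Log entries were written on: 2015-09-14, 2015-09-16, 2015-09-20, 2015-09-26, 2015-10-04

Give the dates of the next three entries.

The spacing grows by 2 each time: 2, 4, 6, 8 days.
Next gap: 10 days. 2015-10-04 + 10 days = 2015-10-14.
Next gap: 12 days. 2015-10-14 + 12 days = 2015-10-26.
Next gap: 14 days. 2015-10-26 + 14 days = 2015-11-09.

2015-10-14, 2015-10-26, 2015-11-09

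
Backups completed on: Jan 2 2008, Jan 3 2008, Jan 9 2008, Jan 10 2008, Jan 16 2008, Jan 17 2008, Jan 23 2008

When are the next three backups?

Gaps: 1, 6, 1, 6, 1, 6 days — not constant, but cyclic with period 2.
The events fall on every Wednesday and Thursday.
Next Thursday: Jan 24 2008.
Next Wednesday: Jan 30 2008.
The following Thursday is Jan 31 2008.

Jan 24 2008, Jan 30 2008, Jan 31 2008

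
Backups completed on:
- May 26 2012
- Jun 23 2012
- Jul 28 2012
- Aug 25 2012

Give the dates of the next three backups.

These are Saturdays at 28- or 35-day spacing (28, 35, 28).
The pattern: 4th Saturday of the month.
4th Saturday of September 2012: Sep 22 2012.
October 2012 — 4th Saturday is Oct 27 2012.
4th Saturday of November 2012: Nov 24 2012.

Sep 22 2012, Oct 27 2012, Nov 24 2012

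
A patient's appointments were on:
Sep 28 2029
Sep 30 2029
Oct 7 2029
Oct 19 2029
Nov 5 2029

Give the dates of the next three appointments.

Nov 27 2029, Dec 24 2029, Jan 25 2030

Intervals are 2, 7, 12, 17 days — an arithmetic progression with common difference 5.
Next gap: 22 days. Nov 5 2029 + 22 days = Nov 27 2029.
Next gap: 27 days. Nov 27 2029 + 27 days = Dec 24 2029.
Next gap: 32 days. Dec 24 2029 + 32 days = Jan 25 2030.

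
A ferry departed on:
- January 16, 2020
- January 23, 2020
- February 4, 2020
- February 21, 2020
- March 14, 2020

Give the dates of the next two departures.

Gaps: 7, 12, 17, 22 days — each gap is 5 larger than the previous one.
Next gap: 27 days. March 14, 2020 + 27 days = April 10, 2020.
Next gap: 32 days. April 10, 2020 + 32 days = May 12, 2020.

April 10, 2020; May 12, 2020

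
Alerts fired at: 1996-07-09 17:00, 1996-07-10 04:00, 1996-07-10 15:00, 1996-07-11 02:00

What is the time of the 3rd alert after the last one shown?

The interval is a steady 11 hours (11, 11, 11).
1996-07-11 02:00 + 11 h = 1996-07-11 13:00.
1996-07-11 13:00 + 11 h = 1996-07-12 00:00.
1996-07-12 00:00 + 11 h = 1996-07-12 11:00.

1996-07-12 11:00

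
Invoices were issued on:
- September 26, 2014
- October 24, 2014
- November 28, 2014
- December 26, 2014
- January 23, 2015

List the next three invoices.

All dates are Fridays, 28, 35, 28, 28 days apart.
Specifically, the 4th Friday of each month.
4th Friday of February 2015: February 27, 2015.
4th Friday of March 2015: March 27, 2015.
April 2015 — 4th Friday is April 24, 2015.

February 27, 2015; March 27, 2015; April 24, 2015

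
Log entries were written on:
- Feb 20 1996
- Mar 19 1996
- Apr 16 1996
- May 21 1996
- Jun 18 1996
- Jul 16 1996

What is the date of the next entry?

Aug 20 1996

These are Tuesdays at 28- or 35-day spacing (28, 28, 35, 28, 28).
The pattern: 3rd Tuesday of the month.
3rd Tuesday of August 1996: Aug 20 1996.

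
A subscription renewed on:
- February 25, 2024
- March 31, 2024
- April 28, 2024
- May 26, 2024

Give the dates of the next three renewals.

June 30, 2024; July 28, 2024; August 25, 2024

Every date is a Sunday; gaps 35, 28, 28 days.
Each is the last Sunday of its month (at least one falls on the 29th or later, ruling out '4th Sunday').
June 2024 ends with Sunday June 30, 2024.
July 2024 ends with Sunday July 28, 2024.
Last Sunday of August 2024: August 25, 2024.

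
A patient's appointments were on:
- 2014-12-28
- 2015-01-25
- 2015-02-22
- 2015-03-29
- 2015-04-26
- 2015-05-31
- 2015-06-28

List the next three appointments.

Every date is a Sunday; gaps 28, 28, 35, 28, 35, 28 days.
Each is the last Sunday of its month (at least one falls on the 29th or later, ruling out '4th Sunday').
July 2015 ends with Sunday 2015-07-26.
Last Sunday of August 2015: 2015-08-30.
Last Sunday of September 2015: 2015-09-27.

2015-07-26, 2015-08-30, 2015-09-27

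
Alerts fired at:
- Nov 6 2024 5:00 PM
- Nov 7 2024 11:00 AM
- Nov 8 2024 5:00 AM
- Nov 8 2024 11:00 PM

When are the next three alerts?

Gaps: 18, 18, 18 hours — each event is 18 hours after the previous one.
Nov 8 2024 11:00 PM + 18 h = Nov 9 2024 5:00 PM.
Nov 9 2024 5:00 PM + 18 h = Nov 10 2024 11:00 AM.
Nov 10 2024 11:00 AM + 18 h = Nov 11 2024 5:00 AM.

Nov 9 2024 5:00 PM, Nov 10 2024 11:00 AM, Nov 11 2024 5:00 AM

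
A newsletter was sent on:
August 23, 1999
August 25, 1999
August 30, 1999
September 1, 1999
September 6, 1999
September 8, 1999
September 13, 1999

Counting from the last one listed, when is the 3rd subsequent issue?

Every event lands on a Monday or Wednesday (gaps cycle 2, 5, 2, 5, 2, 5).
So the schedule is: every Monday and Wednesday.
The following Wednesday is September 15, 1999.
Next Monday: September 20, 1999.
The following Wednesday is September 22, 1999.

September 22, 1999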